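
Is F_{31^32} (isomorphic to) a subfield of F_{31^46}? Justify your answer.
No: F_{31^32} is not a subfield of F_{31^46}

F_{p^m} embeds in F_{p^n} iff m | n. Here 32 ∤ 46 (since 46 = 1·32 + 14 with remainder 14 ≠ 0), so F_{31^32} is not a subfield of F_{31^46}. Equivalently: if it were, the tower law would give 32 = [F_{31^32}:F_31] dividing [F_{31^46}:F_31] = 46, contradiction.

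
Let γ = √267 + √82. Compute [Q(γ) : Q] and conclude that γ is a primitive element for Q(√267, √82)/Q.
[Q(γ) : Q] = 4 (equivalently, Q(γ) = Q(√267, √82))

Obviously Q(γ) ⊆ Q(√267, √82), and [Q(√267, √82):Q] = 4 (since 267, 82 are distinct squarefree integers > 1 with 21894 not a perfect square). To show equality we compute the minimal polynomial of γ. From γ = √267 + √82: γ^2 = 267 + 2√(21894) + 82 = 349 + 2√(21894), so γ^2 - 349 = 2√(21894); squaring, (γ^2 - 349)^2 = 4·21894, i.e. γ^4 - 698γ^2 + 121801 - 87576 = 0, i.e. γ^4 - 698γ^2 + 34225 = 0. So γ is a root of x^4 - 698x^2 + 34225. This polynomial is irreducible over Q: it has no rational root (each ±√267 ± √82 is irrational), and any factorization into two quadratics over Q would force √(21894) ∈ Q (pairing opposite roots) or √267, √82 ∈ Q (other pairings), all impossible. Hence [Q(γ):Q] = 4 = [Q(√267, √82):Q], so Q(γ) = Q(√267, √82).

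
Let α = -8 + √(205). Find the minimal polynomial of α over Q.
m_α(x) = x^2 + 16x - 141

From α + 8 = √(205), squaring gives (α + 8)^2 = 205, i.e. α^2 + 16α + 64 = 205, so α^2 + 16α - 141 = 0. The discriminant of x^2 + 16x - 141 is (16)^2 - 4·(-141) = 256 + 564 = 820, and 4·(205) is not a perfect square in Q since 205 is squarefree and ≠ 1. Hence x^2 + 16x - 141 is irreducible over Q and is the minimal polynomial of α.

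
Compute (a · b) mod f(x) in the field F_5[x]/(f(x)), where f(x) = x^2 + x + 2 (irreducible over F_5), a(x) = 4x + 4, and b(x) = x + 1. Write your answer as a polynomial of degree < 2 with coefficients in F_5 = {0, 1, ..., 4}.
a · b ≡ 4x + 1 (mod f(x))

Multiply in F_5[x]: a(x)·b(x) = (4x + 4)·(x + 1) = 4x^2 + 3x + 4. This has degree ≥ 2, so divide by f(x) over F_5: 4x^2 + 3x + 4 = (4)·(x^2 + x + 2) + (4x + 1). Hence a·b ≡ 4x + 1 (mod f). (F_5[x]/(f) is a field with 5^2 = 25 elements since f is irreducible of degree 2.)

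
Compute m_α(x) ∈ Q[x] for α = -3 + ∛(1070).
m_α(x) = x^3 + 9x^2 + 27x - 1043

Set β = α + 3 = ∛(1070), so β^3 = 1070. Then (α + 3)^3 - 1070 = 0, i.e. α is a root of g(x) = (x + 3)^3 - 1070 = x^3 + 9x^2 + 27x - 1043. Since g(x) = h(x + 3) where h(x) = x^3 - 1070, and h is irreducible over Q (because 1070 is not a perfect cube, so h has no rational root, and a monic cubic with no rational root is irreducible), g is also irreducible (irreducibility is preserved under the substitution x → x + 3). Hence m_α(x) = x^3 + 9x^2 + 27x - 1043.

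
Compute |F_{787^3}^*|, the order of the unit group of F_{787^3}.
|F_{787^3}^*| = 487443402

F_{787^3} has 787^3 = 487443403 elements; its multiplicative group consists of all nonzero elements, so |F_{787^3}^*| = 487443403 - 1 = 487443402. (It is cyclic since any finite subgroup of the multiplicative group of a field is cyclic.)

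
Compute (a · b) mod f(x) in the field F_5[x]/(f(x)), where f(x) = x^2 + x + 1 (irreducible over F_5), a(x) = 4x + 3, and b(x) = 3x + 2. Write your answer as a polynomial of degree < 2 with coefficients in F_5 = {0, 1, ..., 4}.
a · b ≡ 4 (mod f(x))

Multiply in F_5[x]: a(x)·b(x) = (4x + 3)·(3x + 2) = 2x^2 + 2x + 1. This has degree ≥ 2, so divide by f(x) over F_5: 2x^2 + 2x + 1 = (2)·(x^2 + x + 1) + (4). Hence a·b ≡ 4 (mod f). (F_5[x]/(f) is a field with 5^2 = 25 elements since f is irreducible of degree 2.)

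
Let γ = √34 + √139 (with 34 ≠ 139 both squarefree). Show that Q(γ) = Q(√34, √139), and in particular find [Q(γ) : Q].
[Q(γ) : Q] = 4 (equivalently, Q(γ) = Q(√34, √139))

Obviously Q(γ) ⊆ Q(√34, √139), and [Q(√34, √139):Q] = 4 (since 34, 139 are distinct squarefree integers > 1 with 4726 not a perfect square). To show equality we compute the minimal polynomial of γ. From γ = √34 + √139: γ^2 = 34 + 2√(4726) + 139 = 173 + 2√(4726), so γ^2 - 173 = 2√(4726); squaring, (γ^2 - 173)^2 = 4·4726, i.e. γ^4 - 346γ^2 + 29929 - 18904 = 0, i.e. γ^4 - 346γ^2 + 11025 = 0. So γ is a root of x^4 - 346x^2 + 11025. This polynomial is irreducible over Q: it has no rational root (each ±√34 ± √139 is irrational), and any factorization into two quadratics over Q would force √(4726) ∈ Q (pairing opposite roots) or √34, √139 ∈ Q (other pairings), all impossible. Hence [Q(γ):Q] = 4 = [Q(√34, √139):Q], so Q(γ) = Q(√34, √139).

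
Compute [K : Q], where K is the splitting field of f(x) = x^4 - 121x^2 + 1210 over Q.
[K : Q] = 4

Solving the quadratic in x^2: x^2 = (121 ± √(121^2 - 4·1210))/2 = (121 ± √9801)/2 = (121 ± 99)/2, giving x^2 = 11 or x^2 = 110. So f(x) = (x^2 - 11)(x^2 - 110) and the roots of f are ±√11, ±√110. Hence the splitting field is K = Q(√11, √110). Since 11 and 110 are distinct squarefree integers > 1, their product 1210 is not a perfect square, so √110 ∉ Q(√11). By the tower law [K:Q] = [Q(√11,√110):Q(√11)] · [Q(√11):Q] = 2 · 2 = 4.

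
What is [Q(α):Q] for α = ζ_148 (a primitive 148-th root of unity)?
[Q(α):Q] = 72

The minimal polynomial of ζ_148 over Q is the 148-th cyclotomic polynomial Φ_148(x), which is irreducible over Q and has degree φ(148) = 72. Hence [Q(α):Q] = φ(148) = 72.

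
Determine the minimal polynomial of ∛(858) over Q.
m_α(x) = x^3 - 858

α satisfies α^3 = 858, so x^3 - 858 annihilates α. By the rational root test, a rational root p/q (in lowest terms) of x^3 - 858 would satisfy p^3 = 858 q^3, forcing q = 1 and p^3 = 858; but 858 is not a perfect cube, contradiction. A monic cubic over Q with no rational root is irreducible (any nontrivial factorization would include a linear factor). Hence x^3 - 858 is the minimal polynomial of α, and in particular [Q(α):Q] = 3.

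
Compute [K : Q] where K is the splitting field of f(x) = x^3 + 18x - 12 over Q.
[K : Q] = 6

By the rational root test, any rational root of the monic integer polynomial f(x) = x^3 + 18x - 12 must be an integer dividing the constant term -12, i.e. one of ±{1, 2, 3, 4, 6, 12}. Evaluating: f(1) = 7, f(-1) = -31, f(2) = 32, f(-2) = -56, f(3) = 69, f(-3) = -93, f(4) = 124, f(-4) = -148, f(6) = 312, f(-6) = -336, f(12) = 1932, f(-12) = -1956; none is 0, so f has no rational root and is therefore irreducible over Q (a cubic with no linear factor over a field is irreducible). For an irreducible cubic, the Galois group is A_3 or S_3 according as the discriminant disc(f) = -4a^3 - 27b^2 = -4·(18)^3 - 27·(-12)^2 = -27216 is or is not a square in Q. Here disc(f) = -27216 is not a perfect square in Q, so the Galois group of f over Q is not contained in A_3 and must be all of S_3. The splitting field has degree |S_3| = 6 over Q, so [K : Q] = 6.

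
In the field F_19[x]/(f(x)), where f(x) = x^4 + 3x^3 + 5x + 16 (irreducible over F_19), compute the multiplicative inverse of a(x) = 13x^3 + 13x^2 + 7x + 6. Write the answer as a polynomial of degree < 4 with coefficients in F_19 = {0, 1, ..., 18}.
a(x)^(-1) ≡ 17x^3 + 10x^2 + 9x + 11 (mod f(x))

Since f is irreducible over F_19, F_19[x]/(f) is a field and a(x) ≠ 0 has an inverse. Apply the extended Euclidean algorithm to f(x) and a(x) in F_19[x]: f(x) = (3x + 6)·a(x) + (15x^2 + 2x + 18);  a(x) = (11x + 7)·(15x^2 + 2x + 18) + (4x + 13);  (15x^2 + 2x + 18) = (18x + 18)·(4x + 13) + (12). The last nonzero remainder is the constant 12 = gcd(f, a) in F_19. Back-substituting through the division chain expresses 12 = s(x)·a(x) + t(x)·f(x) with s(x) ≡ 14x^3 + 6x^2 + 13x + 18 (mod f), so (14x^3 + 6x^2 + 13x + 18)·a(x) ≡ 12 (mod f). Multiplying by 12^(-1) ≡ 8 in F_19 gives a(x)^(-1) ≡ 8·(14x^3 + 6x^2 + 13x + 18) ≡ 17x^3 + 10x^2 + 9x + 11 (mod f). Check: (13x^3 + 13x^2 + 7x + 6)·(17x^3 + 10x^2 + 9x + 11) = 12x^6 + 9x^5 + 5x^4 + 14x^3 + 17x + 9 ≡ 1 (mod x^4 + 3x^3 + 5x + 16).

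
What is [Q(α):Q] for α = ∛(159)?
[Q(α):Q] = 3

The minimal polynomial of α is x^3 - 159, irreducible over Q since 159 is not a perfect cube (so x^3 - 159 has no rational root). Hence [Q(α):Q] = deg(m_α) = 3.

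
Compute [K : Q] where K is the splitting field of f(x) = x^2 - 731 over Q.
[K : Q] = 2

f(x) = x^2 - 731 factors as (x - √731)(x + √731). The splitting field is K = Q(√731). Since 731 is squarefree and > 1, it is not a perfect square, so x^2 - 731 is irreducible over Q and [Q(√731) : Q] = 2. Hence [K : Q] = 2.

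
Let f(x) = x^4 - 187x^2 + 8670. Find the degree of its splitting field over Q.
[K : Q] = 4

Solving the quadratic in x^2: x^2 = (187 ± √(187^2 - 4·8670))/2 = (187 ± √289)/2 = (187 ± 17)/2, giving x^2 = 102 or x^2 = 85. So f(x) = (x^2 - 102)(x^2 - 85) and the roots of f are ±√102, ±√85. Hence the splitting field is K = Q(√102, √85). Since 102 and 85 are distinct squarefree integers > 1, their product 8670 is not a perfect square, so √85 ∉ Q(√102). By the tower law [K:Q] = [Q(√102,√85):Q(√102)] · [Q(√102):Q] = 2 · 2 = 4.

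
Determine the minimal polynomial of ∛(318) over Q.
m_α(x) = x^3 - 318

α satisfies α^3 = 318, so x^3 - 318 annihilates α. By the rational root test, a rational root p/q (in lowest terms) of x^3 - 318 would satisfy p^3 = 318 q^3, forcing q = 1 and p^3 = 318; but 318 is not a perfect cube, contradiction. A monic cubic over Q with no rational root is irreducible (any nontrivial factorization would include a linear factor). Hence x^3 - 318 is the minimal polynomial of α, and in particular [Q(α):Q] = 3.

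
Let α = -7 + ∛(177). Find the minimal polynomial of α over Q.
m_α(x) = x^3 + 21x^2 + 147x + 166

Set β = α + 7 = ∛(177), so β^3 = 177. Then (α + 7)^3 - 177 = 0, i.e. α is a root of g(x) = (x + 7)^3 - 177 = x^3 + 21x^2 + 147x + 166. Since g(x) = h(x + 7) where h(x) = x^3 - 177, and h is irreducible over Q (because 177 is not a perfect cube, so h has no rational root, and a monic cubic with no rational root is irreducible), g is also irreducible (irreducibility is preserved under the substitution x → x + 7). Hence m_α(x) = x^3 + 21x^2 + 147x + 166.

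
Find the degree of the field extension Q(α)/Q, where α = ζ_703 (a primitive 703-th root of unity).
[Q(α):Q] = 648

The minimal polynomial of ζ_703 over Q is the 703-th cyclotomic polynomial Φ_703(x), which is irreducible over Q and has degree φ(703) = 648. Hence [Q(α):Q] = φ(703) = 648.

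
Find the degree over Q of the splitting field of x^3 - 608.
[K : Q] = 6

The roots of x^3 - 608 are ∛608, ω∛608, ω^2∛608 where ω = e^(2πi/3) is a primitive cube root of unity, so K = Q(∛608, ω). Now [Q(∛608):Q] = 3 (since 608 is not a perfect cube, x^3 - 608 is irreducible) and [Q(ω):Q] = 2. Both 2 and 3 divide [K:Q], and [K:Q] ≤ 3·2 = 6, so [K:Q] = 6. (Equivalently: Q(∛608) ⊂ R but ω ∉ R, so [K : Q(∛608)] = 2.)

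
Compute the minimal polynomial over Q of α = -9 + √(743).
m_α(x) = x^2 + 18x - 662

From α + 9 = √(743), squaring gives (α + 9)^2 = 743, i.e. α^2 + 18α + 81 = 743, so α^2 + 18α - 662 = 0. The discriminant of x^2 + 18x - 662 is (18)^2 - 4·(-662) = 324 + 2648 = 2972, and 4·(743) is not a perfect square in Q since 743 is squarefree and ≠ 1. Hence x^2 + 18x - 662 is irreducible over Q and is the minimal polynomial of α.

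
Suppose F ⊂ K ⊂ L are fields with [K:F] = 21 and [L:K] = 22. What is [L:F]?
[L:F] = 462

The tower law says that for any tower of field extensions F ⊂ K ⊂ L with finite degrees, [L:F] = [L:K] · [K:F]. Here this gives [L:F] = 22 · 21 = 462.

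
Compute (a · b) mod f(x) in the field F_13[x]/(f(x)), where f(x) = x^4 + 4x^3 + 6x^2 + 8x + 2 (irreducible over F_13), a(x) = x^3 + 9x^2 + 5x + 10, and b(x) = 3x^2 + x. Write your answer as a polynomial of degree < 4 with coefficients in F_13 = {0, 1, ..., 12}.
a · b ≡ 7x^3 + 6x^2 + 6x + 7 (mod f(x))

Multiply in F_13[x]: a(x)·b(x) = (x^3 + 9x^2 + 5x + 10)·(3x^2 + x) = 3x^5 + 2x^4 + 11x^3 + 9x^2 + 10x. This has degree ≥ 4, so divide by f(x) over F_13: 3x^5 + 2x^4 + 11x^3 + 9x^2 + 10x = (3x + 3)·(x^4 + 4x^3 + 6x^2 + 8x + 2) + (7x^3 + 6x^2 + 6x + 7). Hence a·b ≡ 7x^3 + 6x^2 + 6x + 7 (mod f). (F_13[x]/(f) is a field with 13^4 = 28561 elements since f is irreducible of degree 4.)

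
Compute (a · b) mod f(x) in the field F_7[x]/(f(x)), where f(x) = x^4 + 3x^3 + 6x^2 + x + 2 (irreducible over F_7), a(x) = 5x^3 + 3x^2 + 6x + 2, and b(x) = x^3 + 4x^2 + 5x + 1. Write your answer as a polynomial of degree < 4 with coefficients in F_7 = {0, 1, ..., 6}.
a · b ≡ 5x^3 + 5x^2 + 4x + 3 (mod f(x))

Multiply in F_7[x]: a(x)·b(x) = (5x^3 + 3x^2 + 6x + 2)·(x^3 + 4x^2 + 5x + 1) = 5x^6 + 2x^5 + x^4 + 4x^3 + 6x^2 + 2x + 2. This has degree ≥ 4, so divide by f(x) over F_7: 5x^6 + 2x^5 + x^4 + 4x^3 + 6x^2 + 2x + 2 = (5x^2 + x + 3)·(x^4 + 3x^3 + 6x^2 + x + 2) + (5x^3 + 5x^2 + 4x + 3). Hence a·b ≡ 5x^3 + 5x^2 + 4x + 3 (mod f). (F_7[x]/(f) is a field with 7^4 = 2401 elements since f is irreducible of degree 4.)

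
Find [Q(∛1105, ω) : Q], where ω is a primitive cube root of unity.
[Q(∛1105, ω) : Q] = 6

[Q(∛1105):Q] = 3 (min poly x^3 - 1105, irreducible since 1105 is not a perfect cube). [Q(ω):Q] = 2 (min poly x^2 + x + 1). Since Q(∛1105) ⊂ R and ω ∉ R, we have ω ∉ Q(∛1105), so x^2 + x + 1 remains irreducible over Q(∛1105) and [Q(∛1105, ω) : Q(∛1105)] = 2. By the tower law, [Q(∛1105, ω) : Q] = 3 · 2 = 6. (In fact Q(∛1105, ω) is the splitting field of x^3 - 1105 over Q.)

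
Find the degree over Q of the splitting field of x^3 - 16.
[K : Q] = 6

The roots of x^3 - 16 are ∛16, ω∛16, ω^2∛16 where ω = e^(2πi/3) is a primitive cube root of unity, so K = Q(∛16, ω). Now [Q(∛16):Q] = 3 (since 16 is not a perfect cube, x^3 - 16 is irreducible) and [Q(ω):Q] = 2. Both 2 and 3 divide [K:Q], and [K:Q] ≤ 3·2 = 6, so [K:Q] = 6. (Equivalently: Q(∛16) ⊂ R but ω ∉ R, so [K : Q(∛16)] = 2.)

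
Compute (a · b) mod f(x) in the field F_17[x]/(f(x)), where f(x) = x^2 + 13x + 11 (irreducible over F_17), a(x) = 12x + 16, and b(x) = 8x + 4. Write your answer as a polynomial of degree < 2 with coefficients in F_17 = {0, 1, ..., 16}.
a · b ≡ 16x + 11 (mod f(x))

Multiply in F_17[x]: a(x)·b(x) = (12x + 16)·(8x + 4) = 11x^2 + 6x + 13. This has degree ≥ 2, so divide by f(x) over F_17: 11x^2 + 6x + 13 = (11)·(x^2 + 13x + 11) + (16x + 11). Hence a·b ≡ 16x + 11 (mod f). (F_17[x]/(f) is a field with 17^2 = 289 elements since f is irreducible of degree 2.)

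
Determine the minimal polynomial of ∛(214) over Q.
m_α(x) = x^3 - 214

α satisfies α^3 = 214, so x^3 - 214 annihilates α. By the rational root test, a rational root p/q (in lowest terms) of x^3 - 214 would satisfy p^3 = 214 q^3, forcing q = 1 and p^3 = 214; but 214 is not a perfect cube, contradiction. A monic cubic over Q with no rational root is irreducible (any nontrivial factorization would include a linear factor). Hence x^3 - 214 is the minimal polynomial of α, and in particular [Q(α):Q] = 3.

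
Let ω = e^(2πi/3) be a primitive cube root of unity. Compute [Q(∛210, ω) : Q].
[Q(∛210, ω) : Q] = 6

[Q(∛210):Q] = 3 (min poly x^3 - 210, irreducible since 210 is not a perfect cube). [Q(ω):Q] = 2 (min poly x^2 + x + 1). Since Q(∛210) ⊂ R and ω ∉ R, we have ω ∉ Q(∛210), so x^2 + x + 1 remains irreducible over Q(∛210) and [Q(∛210, ω) : Q(∛210)] = 2. By the tower law, [Q(∛210, ω) : Q] = 3 · 2 = 6. (In fact Q(∛210, ω) is the splitting field of x^3 - 210 over Q.)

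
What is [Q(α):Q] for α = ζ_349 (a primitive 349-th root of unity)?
[Q(α):Q] = 348

The minimal polynomial of ζ_349 over Q is the 349-th cyclotomic polynomial Φ_349(x), which is irreducible over Q and has degree φ(349) = 348. Hence [Q(α):Q] = φ(349) = 348.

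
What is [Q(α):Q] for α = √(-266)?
[Q(α):Q] = 2

[Q(α):Q] equals the degree of the minimal polynomial of α. Here α^2 = -266 and x^2 + 266 is irreducible (d = -266 is squarefree, ≠ 1, hence not a square), so deg(m_α) = 2. Thus [Q(α):Q] = 2.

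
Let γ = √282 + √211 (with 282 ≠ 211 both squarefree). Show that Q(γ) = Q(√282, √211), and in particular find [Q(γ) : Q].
[Q(γ) : Q] = 4 (equivalently, Q(γ) = Q(√282, √211))

Obviously Q(γ) ⊆ Q(√282, √211), and [Q(√282, √211):Q] = 4 (since 282, 211 are distinct squarefree integers > 1 with 59502 not a perfect square). To show equality we compute the minimal polynomial of γ. From γ = √282 + √211: γ^2 = 282 + 2√(59502) + 211 = 493 + 2√(59502), so γ^2 - 493 = 2√(59502); squaring, (γ^2 - 493)^2 = 4·59502, i.e. γ^4 - 986γ^2 + 243049 - 238008 = 0, i.e. γ^4 - 986γ^2 + 5041 = 0. So γ is a root of x^4 - 986x^2 + 5041. This polynomial is irreducible over Q: it has no rational root (each ±√282 ± √211 is irrational), and any factorization into two quadratics over Q would force √(59502) ∈ Q (pairing opposite roots) or √282, √211 ∈ Q (other pairings), all impossible. Hence [Q(γ):Q] = 4 = [Q(√282, √211):Q], so Q(γ) = Q(√282, √211).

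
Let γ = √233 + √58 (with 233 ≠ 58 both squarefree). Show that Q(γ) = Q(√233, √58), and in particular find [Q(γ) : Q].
[Q(γ) : Q] = 4 (equivalently, Q(γ) = Q(√233, √58))

Obviously Q(γ) ⊆ Q(√233, √58), and [Q(√233, √58):Q] = 4 (since 233, 58 are distinct squarefree integers > 1 with 13514 not a perfect square). To show equality we compute the minimal polynomial of γ. From γ = √233 + √58: γ^2 = 233 + 2√(13514) + 58 = 291 + 2√(13514), so γ^2 - 291 = 2√(13514); squaring, (γ^2 - 291)^2 = 4·13514, i.e. γ^4 - 582γ^2 + 84681 - 54056 = 0, i.e. γ^4 - 582γ^2 + 30625 = 0. So γ is a root of x^4 - 582x^2 + 30625. This polynomial is irreducible over Q: it has no rational root (each ±√233 ± √58 is irrational), and any factorization into two quadratics over Q would force √(13514) ∈ Q (pairing opposite roots) or √233, √58 ∈ Q (other pairings), all impossible. Hence [Q(γ):Q] = 4 = [Q(√233, √58):Q], so Q(γ) = Q(√233, √58).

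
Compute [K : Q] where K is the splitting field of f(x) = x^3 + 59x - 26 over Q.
[K : Q] = 6

By the rational root test, any rational root of the monic integer polynomial f(x) = x^3 + 59x - 26 must be an integer dividing the constant term -26, i.e. one of ±{1, 2, 13, 26}. Evaluating: f(1) = 34, f(-1) = -86, f(2) = 100, f(-2) = -152, f(13) = 2938, f(-13) = -2990, f(26) = 19084, f(-26) = -19136; none is 0, so f has no rational root and is therefore irreducible over Q (a cubic with no linear factor over a field is irreducible). For an irreducible cubic, the Galois group is A_3 or S_3 according as the discriminant disc(f) = -4a^3 - 27b^2 = -4·(59)^3 - 27·(-26)^2 = -839768 is or is not a square in Q. Here disc(f) = -839768 is not a perfect square in Q, so the Galois group of f over Q is not contained in A_3 and must be all of S_3. The splitting field has degree |S_3| = 6 over Q, so [K : Q] = 6.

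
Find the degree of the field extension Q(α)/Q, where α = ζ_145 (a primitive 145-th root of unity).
[Q(α):Q] = 112

The minimal polynomial of ζ_145 over Q is the 145-th cyclotomic polynomial Φ_145(x), which is irreducible over Q and has degree φ(145) = 112. Hence [Q(α):Q] = φ(145) = 112.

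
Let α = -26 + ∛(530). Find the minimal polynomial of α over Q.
m_α(x) = x^3 + 78x^2 + 2028x + 17046

Set β = α + 26 = ∛(530), so β^3 = 530. Then (α + 26)^3 - 530 = 0, i.e. α is a root of g(x) = (x + 26)^3 - 530 = x^3 + 78x^2 + 2028x + 17046. Since g(x) = h(x + 26) where h(x) = x^3 - 530, and h is irreducible over Q (because 530 is not a perfect cube, so h has no rational root, and a monic cubic with no rational root is irreducible), g is also irreducible (irreducibility is preserved under the substitution x → x + 26). Hence m_α(x) = x^3 + 78x^2 + 2028x + 17046.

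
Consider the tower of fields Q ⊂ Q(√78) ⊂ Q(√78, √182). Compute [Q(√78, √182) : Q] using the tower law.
[Q(√78, √182) : Q] = 4

[Q(√78):Q] = 2 (min poly x^2 - 78, irreducible since 78 is squarefree > 1). For the top step, suppose √182 ∈ Q(√78), say √182 = c + d√78 with c, d ∈ Q. Squaring: 182 = c^2 + 78d^2 + 2cd√78. Since √78 ∉ Q this forces 2cd = 0. If d = 0 then √182 = c ∈ Q, contradicting 182 squarefree > 1. If c = 0 then 182 = 78d^2, so 78·182 = (78d)^2 is a perfect square in Q — but 78·182 = 14196 is not a perfect square (since 78 and 182 are distinct squarefree integers). Contradiction. Hence √182 ∉ Q(√78), so x^2 - 182 stays irreducible over Q(√78) and [Q(√78, √182) : Q(√78)] = 2. By the tower law, [Q(√78, √182) : Q] = 2 · 2 = 4.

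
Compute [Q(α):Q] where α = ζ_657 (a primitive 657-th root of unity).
[Q(α):Q] = 432

The minimal polynomial of ζ_657 over Q is the 657-th cyclotomic polynomial Φ_657(x), which is irreducible over Q and has degree φ(657) = 432. Hence [Q(α):Q] = φ(657) = 432.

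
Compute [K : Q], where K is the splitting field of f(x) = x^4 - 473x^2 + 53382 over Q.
[K : Q] = 4

Solving the quadratic in x^2: x^2 = (473 ± √(473^2 - 4·53382))/2 = (473 ± √10201)/2 = (473 ± 101)/2, giving x^2 = 186 or x^2 = 287. So f(x) = (x^2 - 186)(x^2 - 287) and the roots of f are ±√186, ±√287. Hence the splitting field is K = Q(√186, √287). Since 186 and 287 are distinct squarefree integers > 1, their product 53382 is not a perfect square, so √287 ∉ Q(√186). By the tower law [K:Q] = [Q(√186,√287):Q(√186)] · [Q(√186):Q] = 2 · 2 = 4.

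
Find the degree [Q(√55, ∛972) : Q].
[Q(√55, ∛972) : Q] = 6

Let L = Q(√55, ∛972). Since Q(√55) ⊂ L and [Q(√55):Q] = 2, the tower law gives 2 | [L:Q]. Likewise Q(∛972) ⊂ L with [Q(∛972):Q] = 3 (because 972 is not a perfect cube), so 3 | [L:Q]. As gcd(2,3) = 1, [L:Q] is divisible by 6. Conversely L is generated over Q by √55 and ∛972, so [L:Q] ≤ 2·3 = 6. Therefore [Q(√55, ∛972) : Q] = 6.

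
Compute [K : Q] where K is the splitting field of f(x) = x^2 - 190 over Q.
[K : Q] = 2

f(x) = x^2 - 190 factors as (x - √190)(x + √190). The splitting field is K = Q(√190). Since 190 is squarefree and > 1, it is not a perfect square, so x^2 - 190 is irreducible over Q and [Q(√190) : Q] = 2. Hence [K : Q] = 2.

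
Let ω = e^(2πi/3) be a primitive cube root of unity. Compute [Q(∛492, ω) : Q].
[Q(∛492, ω) : Q] = 6

[Q(∛492):Q] = 3 (min poly x^3 - 492, irreducible since 492 is not a perfect cube). [Q(ω):Q] = 2 (min poly x^2 + x + 1). Since Q(∛492) ⊂ R and ω ∉ R, we have ω ∉ Q(∛492), so x^2 + x + 1 remains irreducible over Q(∛492) and [Q(∛492, ω) : Q(∛492)] = 2. By the tower law, [Q(∛492, ω) : Q] = 3 · 2 = 6. (In fact Q(∛492, ω) is the splitting field of x^3 - 492 over Q.)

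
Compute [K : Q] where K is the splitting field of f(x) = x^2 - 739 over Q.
[K : Q] = 2

f(x) = x^2 - 739 factors as (x - √739)(x + √739). The splitting field is K = Q(√739). Since 739 is squarefree and > 1, it is not a perfect square, so x^2 - 739 is irreducible over Q and [Q(√739) : Q] = 2. Hence [K : Q] = 2.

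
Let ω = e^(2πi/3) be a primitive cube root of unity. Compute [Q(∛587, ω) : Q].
[Q(∛587, ω) : Q] = 6

[Q(∛587):Q] = 3 (min poly x^3 - 587, irreducible since 587 is not a perfect cube). [Q(ω):Q] = 2 (min poly x^2 + x + 1). Since Q(∛587) ⊂ R and ω ∉ R, we have ω ∉ Q(∛587), so x^2 + x + 1 remains irreducible over Q(∛587) and [Q(∛587, ω) : Q(∛587)] = 2. By the tower law, [Q(∛587, ω) : Q] = 3 · 2 = 6. (In fact Q(∛587, ω) is the splitting field of x^3 - 587 over Q.)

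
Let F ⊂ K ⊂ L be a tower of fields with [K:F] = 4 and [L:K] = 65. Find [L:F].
[L:F] = 260

The tower law says that for any tower of field extensions F ⊂ K ⊂ L with finite degrees, [L:F] = [L:K] · [K:F]. Here this gives [L:F] = 65 · 4 = 260.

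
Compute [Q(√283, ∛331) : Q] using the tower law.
[Q(√283, ∛331) : Q] = 6

Let L = Q(√283, ∛331). Since Q(√283) ⊂ L and [Q(√283):Q] = 2, the tower law gives 2 | [L:Q]. Likewise Q(∛331) ⊂ L with [Q(∛331):Q] = 3 (because 331 is not a perfect cube), so 3 | [L:Q]. As gcd(2,3) = 1, [L:Q] is divisible by 6. Conversely L is generated over Q by √283 and ∛331, so [L:Q] ≤ 2·3 = 6. Therefore [Q(√283, ∛331) : Q] = 6.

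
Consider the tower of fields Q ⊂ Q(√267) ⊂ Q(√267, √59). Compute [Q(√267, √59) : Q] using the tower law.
[Q(√267, √59) : Q] = 4

[Q(√267):Q] = 2 (min poly x^2 - 267, irreducible since 267 is squarefree > 1). For the top step, suppose √59 ∈ Q(√267), say √59 = c + d√267 with c, d ∈ Q. Squaring: 59 = c^2 + 267d^2 + 2cd√267. Since √267 ∉ Q this forces 2cd = 0. If d = 0 then √59 = c ∈ Q, contradicting 59 squarefree > 1. If c = 0 then 59 = 267d^2, so 267·59 = (267d)^2 is a perfect square in Q — but 267·59 = 15753 is not a perfect square (since 267 and 59 are distinct squarefree integers). Contradiction. Hence √59 ∉ Q(√267), so x^2 - 59 stays irreducible over Q(√267) and [Q(√267, √59) : Q(√267)] = 2. By the tower law, [Q(√267, √59) : Q] = 2 · 2 = 4.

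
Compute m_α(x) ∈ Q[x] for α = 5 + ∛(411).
m_α(x) = x^3 - 15x^2 + 75x - 536

Set β = α - 5 = ∛(411), so β^3 = 411. Then (α - 5)^3 - 411 = 0, i.e. α is a root of g(x) = (x - 5)^3 - 411 = x^3 - 15x^2 + 75x - 536. Since g(x) = h(x - 5) where h(x) = x^3 - 411, and h is irreducible over Q (because 411 is not a perfect cube, so h has no rational root, and a monic cubic with no rational root is irreducible), g is also irreducible (irreducibility is preserved under the substitution x → x - 5). Hence m_α(x) = x^3 - 15x^2 + 75x - 536.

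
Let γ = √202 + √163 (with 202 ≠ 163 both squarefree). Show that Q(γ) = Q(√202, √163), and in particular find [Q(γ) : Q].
[Q(γ) : Q] = 4 (equivalently, Q(γ) = Q(√202, √163))

Obviously Q(γ) ⊆ Q(√202, √163), and [Q(√202, √163):Q] = 4 (since 202, 163 are distinct squarefree integers > 1 with 32926 not a perfect square). To show equality we compute the minimal polynomial of γ. From γ = √202 + √163: γ^2 = 202 + 2√(32926) + 163 = 365 + 2√(32926), so γ^2 - 365 = 2√(32926); squaring, (γ^2 - 365)^2 = 4·32926, i.e. γ^4 - 730γ^2 + 133225 - 131704 = 0, i.e. γ^4 - 730γ^2 + 1521 = 0. So γ is a root of x^4 - 730x^2 + 1521. This polynomial is irreducible over Q: it has no rational root (each ±√202 ± √163 is irrational), and any factorization into two quadratics over Q would force √(32926) ∈ Q (pairing opposite roots) or √202, √163 ∈ Q (other pairings), all impossible. Hence [Q(γ):Q] = 4 = [Q(√202, √163):Q], so Q(γ) = Q(√202, √163).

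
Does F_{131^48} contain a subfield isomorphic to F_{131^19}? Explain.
No: F_{131^19} is not a subfield of F_{131^48}

F_{p^m} embeds in F_{p^n} iff m | n. Here 19 ∤ 48 (since 48 = 2·19 + 10 with remainder 10 ≠ 0), so F_{131^19} is not a subfield of F_{131^48}. Equivalently: if it were, the tower law would give 19 = [F_{131^19}:F_131] dividing [F_{131^48}:F_131] = 48, contradiction.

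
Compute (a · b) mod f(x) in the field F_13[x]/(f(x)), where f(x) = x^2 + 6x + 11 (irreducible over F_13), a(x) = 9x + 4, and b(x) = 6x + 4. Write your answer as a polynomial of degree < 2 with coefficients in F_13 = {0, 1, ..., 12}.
a · b ≡ 9x + 7 (mod f(x))

Multiply in F_13[x]: a(x)·b(x) = (9x + 4)·(6x + 4) = 2x^2 + 8x + 3. This has degree ≥ 2, so divide by f(x) over F_13: 2x^2 + 8x + 3 = (2)·(x^2 + 6x + 11) + (9x + 7). Hence a·b ≡ 9x + 7 (mod f). (F_13[x]/(f) is a field with 13^2 = 169 elements since f is irreducible of degree 2.)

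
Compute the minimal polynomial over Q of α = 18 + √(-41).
m_α(x) = x^2 - 36x + 365

From α - 18 = √(-41), squaring gives (α - 18)^2 = -41, i.e. α^2 - 36α + 324 = -41, so α^2 - 36α + 365 = 0. The discriminant of x^2 - 36x + 365 is (-36)^2 - 4·(365) = 1296 - 1460 = -164, and 4·(-41) is not a perfect square in Q since -41 is squarefree and ≠ 1. Hence x^2 - 36x + 365 is irreducible over Q and is the minimal polynomial of α.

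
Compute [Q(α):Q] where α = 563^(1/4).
[Q(α):Q] = 4

α is a root of x^4 - 563. By Eisenstein's criterion at the prime p = 563 (which divides the constant term 563 but p^2 = 316969 does not, since 563 is squarefree), x^4 - 563 is irreducible over Q. Hence [Q(α):Q] = 4.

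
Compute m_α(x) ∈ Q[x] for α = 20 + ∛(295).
m_α(x) = x^3 - 60x^2 + 1200x - 8295

Set β = α - 20 = ∛(295), so β^3 = 295. Then (α - 20)^3 - 295 = 0, i.e. α is a root of g(x) = (x - 20)^3 - 295 = x^3 - 60x^2 + 1200x - 8295. Since g(x) = h(x - 20) where h(x) = x^3 - 295, and h is irreducible over Q (because 295 is not a perfect cube, so h has no rational root, and a monic cubic with no rational root is irreducible), g is also irreducible (irreducibility is preserved under the substitution x → x - 20). Hence m_α(x) = x^3 - 60x^2 + 1200x - 8295.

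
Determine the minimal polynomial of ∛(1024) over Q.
m_α(x) = x^3 - 1024

α satisfies α^3 = 1024, so x^3 - 1024 annihilates α. By the rational root test, a rational root p/q (in lowest terms) of x^3 - 1024 would satisfy p^3 = 1024 q^3, forcing q = 1 and p^3 = 1024; but 1024 is not a perfect cube, contradiction. A monic cubic over Q with no rational root is irreducible (any nontrivial factorization would include a linear factor). Hence x^3 - 1024 is the minimal polynomial of α, and in particular [Q(α):Q] = 3.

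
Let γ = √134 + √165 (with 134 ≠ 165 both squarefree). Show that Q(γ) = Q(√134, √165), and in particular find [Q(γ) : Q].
[Q(γ) : Q] = 4 (equivalently, Q(γ) = Q(√134, √165))

Obviously Q(γ) ⊆ Q(√134, √165), and [Q(√134, √165):Q] = 4 (since 134, 165 are distinct squarefree integers > 1 with 22110 not a perfect square). To show equality we compute the minimal polynomial of γ. From γ = √134 + √165: γ^2 = 134 + 2√(22110) + 165 = 299 + 2√(22110), so γ^2 - 299 = 2√(22110); squaring, (γ^2 - 299)^2 = 4·22110, i.e. γ^4 - 598γ^2 + 89401 - 88440 = 0, i.e. γ^4 - 598γ^2 + 961 = 0. So γ is a root of x^4 - 598x^2 + 961. This polynomial is irreducible over Q: it has no rational root (each ±√134 ± √165 is irrational), and any factorization into two quadratics over Q would force √(22110) ∈ Q (pairing opposite roots) or √134, √165 ∈ Q (other pairings), all impossible. Hence [Q(γ):Q] = 4 = [Q(√134, √165):Q], so Q(γ) = Q(√134, √165).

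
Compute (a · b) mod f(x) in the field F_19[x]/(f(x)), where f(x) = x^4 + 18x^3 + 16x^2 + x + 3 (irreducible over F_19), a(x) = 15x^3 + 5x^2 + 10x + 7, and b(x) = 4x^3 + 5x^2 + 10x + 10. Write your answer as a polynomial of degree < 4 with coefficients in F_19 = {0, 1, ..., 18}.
a · b ≡ 17x^3 + 18x^2 + 10x + 16 (mod f(x))

Multiply in F_19[x]: a(x)·b(x) = (15x^3 + 5x^2 + 10x + 7)·(4x^3 + 5x^2 + 10x + 10) = 3x^6 + 6x^4 + 12x^3 + 14x^2 + 18x + 13. This has degree ≥ 4, so divide by f(x) over F_19: 3x^6 + 6x^4 + 12x^3 + 14x^2 + 18x + 13 = (3x^2 + 3x + 18)·(x^4 + 18x^3 + 16x^2 + x + 3) + (17x^3 + 18x^2 + 10x + 16). Hence a·b ≡ 17x^3 + 18x^2 + 10x + 16 (mod f). (F_19[x]/(f) is a field with 19^4 = 130321 elements since f is irreducible of degree 4.)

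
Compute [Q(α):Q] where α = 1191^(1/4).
[Q(α):Q] = 4

α is a root of x^4 - 1191. By Eisenstein's criterion at the prime p = 3 (which divides the constant term 1191 but p^2 = 9 does not, since 1191 is squarefree), x^4 - 1191 is irreducible over Q. Hence [Q(α):Q] = 4.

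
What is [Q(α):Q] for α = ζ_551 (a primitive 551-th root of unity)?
[Q(α):Q] = 504

The minimal polynomial of ζ_551 over Q is the 551-th cyclotomic polynomial Φ_551(x), which is irreducible over Q and has degree φ(551) = 504. Hence [Q(α):Q] = φ(551) = 504.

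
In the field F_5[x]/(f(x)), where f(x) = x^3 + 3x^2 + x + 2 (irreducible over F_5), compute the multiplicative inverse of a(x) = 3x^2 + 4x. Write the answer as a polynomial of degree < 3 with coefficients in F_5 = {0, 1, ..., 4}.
a(x)^(-1) ≡ 4x^2 + 4x + 4 (mod f(x))

Since f is irreducible over F_5, F_5[x]/(f) is a field and a(x) ≠ 0 has an inverse. Apply the extended Euclidean algorithm to f(x) and a(x) in F_5[x]: f(x) = (2x)·a(x) + (x + 2);  a(x) = (3x + 3)·(x + 2) + (4). The last nonzero remainder is the constant 4 = gcd(f, a) in F_5. Back-substituting through the division chain expresses 4 = s(x)·a(x) + t(x)·f(x) with s(x) ≡ x^2 + x + 1 (mod f), so (x^2 + x + 1)·a(x) ≡ 4 (mod f). Multiplying by 4^(-1) ≡ 4 in F_5 gives a(x)^(-1) ≡ 4·(x^2 + x + 1) ≡ 4x^2 + 4x + 4 (mod f). Check: (3x^2 + 4x)·(4x^2 + 4x + 4) = 2x^4 + 3x^3 + 3x^2 + x ≡ 1 (mod x^3 + 3x^2 + x + 2).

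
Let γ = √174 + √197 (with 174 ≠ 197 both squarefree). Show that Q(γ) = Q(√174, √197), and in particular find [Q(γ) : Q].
[Q(γ) : Q] = 4 (equivalently, Q(γ) = Q(√174, √197))

Obviously Q(γ) ⊆ Q(√174, √197), and [Q(√174, √197):Q] = 4 (since 174, 197 are distinct squarefree integers > 1 with 34278 not a perfect square). To show equality we compute the minimal polynomial of γ. From γ = √174 + √197: γ^2 = 174 + 2√(34278) + 197 = 371 + 2√(34278), so γ^2 - 371 = 2√(34278); squaring, (γ^2 - 371)^2 = 4·34278, i.e. γ^4 - 742γ^2 + 137641 - 137112 = 0, i.e. γ^4 - 742γ^2 + 529 = 0. So γ is a root of x^4 - 742x^2 + 529. This polynomial is irreducible over Q: it has no rational root (each ±√174 ± √197 is irrational), and any factorization into two quadratics over Q would force √(34278) ∈ Q (pairing opposite roots) or √174, √197 ∈ Q (other pairings), all impossible. Hence [Q(γ):Q] = 4 = [Q(√174, √197):Q], so Q(γ) = Q(√174, √197).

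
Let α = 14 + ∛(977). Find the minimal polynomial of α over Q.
m_α(x) = x^3 - 42x^2 + 588x - 3721

Set β = α - 14 = ∛(977), so β^3 = 977. Then (α - 14)^3 - 977 = 0, i.e. α is a root of g(x) = (x - 14)^3 - 977 = x^3 - 42x^2 + 588x - 3721. Since g(x) = h(x - 14) where h(x) = x^3 - 977, and h is irreducible over Q (because 977 is not a perfect cube, so h has no rational root, and a monic cubic with no rational root is irreducible), g is also irreducible (irreducibility is preserved under the substitution x → x - 14). Hence m_α(x) = x^3 - 42x^2 + 588x - 3721.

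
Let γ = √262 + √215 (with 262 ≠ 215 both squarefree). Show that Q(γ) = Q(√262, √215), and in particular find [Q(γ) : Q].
[Q(γ) : Q] = 4 (equivalently, Q(γ) = Q(√262, √215))

Obviously Q(γ) ⊆ Q(√262, √215), and [Q(√262, √215):Q] = 4 (since 262, 215 are distinct squarefree integers > 1 with 56330 not a perfect square). To show equality we compute the minimal polynomial of γ. From γ = √262 + √215: γ^2 = 262 + 2√(56330) + 215 = 477 + 2√(56330), so γ^2 - 477 = 2√(56330); squaring, (γ^2 - 477)^2 = 4·56330, i.e. γ^4 - 954γ^2 + 227529 - 225320 = 0, i.e. γ^4 - 954γ^2 + 2209 = 0. So γ is a root of x^4 - 954x^2 + 2209. This polynomial is irreducible over Q: it has no rational root (each ±√262 ± √215 is irrational), and any factorization into two quadratics over Q would force √(56330) ∈ Q (pairing opposite roots) or √262, √215 ∈ Q (other pairings), all impossible. Hence [Q(γ):Q] = 4 = [Q(√262, √215):Q], so Q(γ) = Q(√262, √215).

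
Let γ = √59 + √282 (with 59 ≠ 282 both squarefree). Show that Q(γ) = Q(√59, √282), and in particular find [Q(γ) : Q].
[Q(γ) : Q] = 4 (equivalently, Q(γ) = Q(√59, √282))

Obviously Q(γ) ⊆ Q(√59, √282), and [Q(√59, √282):Q] = 4 (since 59, 282 are distinct squarefree integers > 1 with 16638 not a perfect square). To show equality we compute the minimal polynomial of γ. From γ = √59 + √282: γ^2 = 59 + 2√(16638) + 282 = 341 + 2√(16638), so γ^2 - 341 = 2√(16638); squaring, (γ^2 - 341)^2 = 4·16638, i.e. γ^4 - 682γ^2 + 116281 - 66552 = 0, i.e. γ^4 - 682γ^2 + 49729 = 0. So γ is a root of x^4 - 682x^2 + 49729. This polynomial is irreducible over Q: it has no rational root (each ±√59 ± √282 is irrational), and any factorization into two quadratics over Q would force √(16638) ∈ Q (pairing opposite roots) or √59, √282 ∈ Q (other pairings), all impossible. Hence [Q(γ):Q] = 4 = [Q(√59, √282):Q], so Q(γ) = Q(√59, √282).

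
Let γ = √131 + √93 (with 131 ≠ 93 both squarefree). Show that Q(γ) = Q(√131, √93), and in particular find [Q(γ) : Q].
[Q(γ) : Q] = 4 (equivalently, Q(γ) = Q(√131, √93))

Obviously Q(γ) ⊆ Q(√131, √93), and [Q(√131, √93):Q] = 4 (since 131, 93 are distinct squarefree integers > 1 with 12183 not a perfect square). To show equality we compute the minimal polynomial of γ. From γ = √131 + √93: γ^2 = 131 + 2√(12183) + 93 = 224 + 2√(12183), so γ^2 - 224 = 2√(12183); squaring, (γ^2 - 224)^2 = 4·12183, i.e. γ^4 - 448γ^2 + 50176 - 48732 = 0, i.e. γ^4 - 448γ^2 + 1444 = 0. So γ is a root of x^4 - 448x^2 + 1444. This polynomial is irreducible over Q: it has no rational root (each ±√131 ± √93 is irrational), and any factorization into two quadratics over Q would force √(12183) ∈ Q (pairing opposite roots) or √131, √93 ∈ Q (other pairings), all impossible. Hence [Q(γ):Q] = 4 = [Q(√131, √93):Q], so Q(γ) = Q(√131, √93).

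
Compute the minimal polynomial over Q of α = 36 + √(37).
m_α(x) = x^2 - 72x + 1259

From α - 36 = √(37), squaring gives (α - 36)^2 = 37, i.e. α^2 - 72α + 1296 = 37, so α^2 - 72α + 1259 = 0. The discriminant of x^2 - 72x + 1259 is (-72)^2 - 4·(1259) = 5184 - 5036 = 148, and 4·(37) is not a perfect square in Q since 37 is squarefree and ≠ 1. Hence x^2 - 72x + 1259 is irreducible over Q and is the minimal polynomial of α.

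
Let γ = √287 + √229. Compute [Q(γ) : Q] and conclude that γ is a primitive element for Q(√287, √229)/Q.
[Q(γ) : Q] = 4 (equivalently, Q(γ) = Q(√287, √229))

Obviously Q(γ) ⊆ Q(√287, √229), and [Q(√287, √229):Q] = 4 (since 287, 229 are distinct squarefree integers > 1 with 65723 not a perfect square). To show equality we compute the minimal polynomial of γ. From γ = √287 + √229: γ^2 = 287 + 2√(65723) + 229 = 516 + 2√(65723), so γ^2 - 516 = 2√(65723); squaring, (γ^2 - 516)^2 = 4·65723, i.e. γ^4 - 1032γ^2 + 266256 - 262892 = 0, i.e. γ^4 - 1032γ^2 + 3364 = 0. So γ is a root of x^4 - 1032x^2 + 3364. This polynomial is irreducible over Q: it has no rational root (each ±√287 ± √229 is irrational), and any factorization into two quadratics over Q would force √(65723) ∈ Q (pairing opposite roots) or √287, √229 ∈ Q (other pairings), all impossible. Hence [Q(γ):Q] = 4 = [Q(√287, √229):Q], so Q(γ) = Q(√287, √229).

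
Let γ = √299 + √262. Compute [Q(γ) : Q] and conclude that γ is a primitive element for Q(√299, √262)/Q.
[Q(γ) : Q] = 4 (equivalently, Q(γ) = Q(√299, √262))

Obviously Q(γ) ⊆ Q(√299, √262), and [Q(√299, √262):Q] = 4 (since 299, 262 are distinct squarefree integers > 1 with 78338 not a perfect square). To show equality we compute the minimal polynomial of γ. From γ = √299 + √262: γ^2 = 299 + 2√(78338) + 262 = 561 + 2√(78338), so γ^2 - 561 = 2√(78338); squaring, (γ^2 - 561)^2 = 4·78338, i.e. γ^4 - 1122γ^2 + 314721 - 313352 = 0, i.e. γ^4 - 1122γ^2 + 1369 = 0. So γ is a root of x^4 - 1122x^2 + 1369. This polynomial is irreducible over Q: it has no rational root (each ±√299 ± √262 is irrational), and any factorization into two quadratics over Q would force √(78338) ∈ Q (pairing opposite roots) or √299, √262 ∈ Q (other pairings), all impossible. Hence [Q(γ):Q] = 4 = [Q(√299, √262):Q], so Q(γ) = Q(√299, √262).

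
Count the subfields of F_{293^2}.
F_{293^2} has 2 subfields

The subfields of F_{p^n} are exactly the fields F_{p^d} for d | n (each is the fixed field of the unique index-d subgroup of Gal(F_{p^n}/F_p) ≅ Z/nZ). The divisors of n = 2 are {1, 2}, giving 2 subfields: F_{293^1}, F_{293^2}.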